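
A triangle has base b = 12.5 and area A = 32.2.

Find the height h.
A = ½·b·h  ⇒  h = 2A/b = 2·32.2/12.5 = 64.4/12.5 ≈ 5.152

h = 5.152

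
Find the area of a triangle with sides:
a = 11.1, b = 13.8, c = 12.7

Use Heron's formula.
s = (11.1 + 13.8 + 12.7)/2 = 37.6/2 = 18.8
s − a = 7.7, s − b = 5, s − c = 6.1
s(s−a)(s−b)(s−c) = 18.8·7.7·5·6.1 ≈ 4415.18
Area = √4415.18 ≈ 66.4468

Area = 66.45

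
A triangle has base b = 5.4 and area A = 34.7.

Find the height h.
A = ½·b·h  ⇒  h = 2A/b = 2·34.7/5.4 = 69.4/5.4 ≈ 12.8519

h = 12.85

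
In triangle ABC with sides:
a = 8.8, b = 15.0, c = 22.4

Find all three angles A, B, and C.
Law of cosines for each angle (a² = 77.44, b² = 225, c² = 501.76):
cos(A) = (b² + c² − a²)/(2bc) = (225 + 501.76 − 77.44)/(2·15.0·22.4) = 649.32/672 ≈ 0.96625  ⇒  A ≈ 14.9281°
cos(B) = (a² + c² − b²)/(2ac) = (77.44 + 501.76 − 225)/(2·8.8·22.4) = 354.2/394.24 ≈ 0.898437  ⇒  B ≈ 26.0466°
cos(C) = (a² + b² − c²)/(2ab) = (77.44 + 225 − 501.76)/(2·8.8·15.0) = -199.32/264 ≈ -0.755  ⇒  C ≈ 139.025°
Check: A + B + C ≈ 180°

A = 14.93°, B = 26.05°, C = 139°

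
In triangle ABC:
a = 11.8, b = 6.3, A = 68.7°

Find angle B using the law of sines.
a/sin(A) = b/sin(B)  ⇒  sin(B) = b·sin(A)/a = 6.3·sin(68.7°)/11.8
sin(68.7°) ≈ 0.931691
sin(B) ≈ 6.3·0.931691/11.8 ≈ 5.86965/11.8 ≈ 0.497428
B = arcsin(0.497428) ≈ 29.83°
(Since b ≤ a we need B ≤ A, so the obtuse alternative 180° − 29.83° ≈ 150.17° is rejected.)

B = 29.83°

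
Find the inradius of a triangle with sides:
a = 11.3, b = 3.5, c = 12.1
r = Area/s where s is the semi-perimeter.
s = (11.3 + 3.5 + 12.1)/2 = 26.9/2 = 13.45
Area = √(s(s−a)(s−b)(s−c)) = √(13.45·2.15·9.95·1.35) ≈ √388.434 ≈ 19.7087
r ≈ 19.7087/13.45 ≈ 1.46533

r = 1.465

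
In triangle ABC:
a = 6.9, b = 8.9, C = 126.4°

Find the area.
Two sides and the included angle (SAS): A = ½·a·b·sin(C) = ½·6.9·8.9·sin(126.4°)
sin(126.4°) ≈ 0.804894
A ≈ ½·61.41·0.804894 = 30.705·0.804894 ≈ 24.7143

Area = 24.71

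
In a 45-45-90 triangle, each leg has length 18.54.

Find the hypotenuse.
In a 45-45-90 triangle the sides are in ratio 1 : 1 : √2, so hypotenuse = leg·√2.
Hypotenuse = 18.54·√2 ≈ 18.54·1.41421 ≈ 26.2195

Hypotenuse = 18.54√2 = 26.22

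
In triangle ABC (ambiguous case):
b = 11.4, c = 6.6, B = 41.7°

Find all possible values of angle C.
b/sin(B) = c/sin(C)  ⇒  sin(C) = c·sin(B)/b = 6.6·sin(41.7°)/11.4
sin(41.7°) ≈ 0.66523
sin(C) ≈ 6.6·0.66523/11.4 ≈ 4.39052/11.4 ≈ 0.385133
Candidate 1: C₁ = arcsin(0.385133) ≈ 22.652°  →  A = 180° − 41.7° − 22.652° ≈ 115.648° > 0, valid
Candidate 2: C₂ = 180° − C₁ ≈ 157.348°  →  A = 180° − 41.7° − 157.348° ≈ -19.048° ≤ 0, not a valid triangle

C = 22.65° (one solution)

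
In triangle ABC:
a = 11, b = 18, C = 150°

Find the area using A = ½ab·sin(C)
A = ½·a·b·sin(C) = ½·11·18·sin(150°)
sin(150°) ≈ 0.5
A ≈ ½·198·0.5 = 99·0.5 ≈ 49.5

Area = 49.5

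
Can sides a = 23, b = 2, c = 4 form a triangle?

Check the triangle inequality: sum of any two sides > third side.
a + b vs c: 23 + 2 = 25 > 4  ✓
a + c vs b: 23 + 4 = 27 > 2  ✓
b + c vs a: 2 + 4 = 6 ≤ 23  ✗

No: 2 + 4 = 6 is not > 23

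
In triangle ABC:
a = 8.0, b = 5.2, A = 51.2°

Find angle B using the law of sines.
a/sin(A) = b/sin(B)  ⇒  sin(B) = b·sin(A)/a = 5.2·sin(51.2°)/8.0
sin(51.2°) ≈ 0.779338
sin(B) ≈ 5.2·0.779338/8.0 ≈ 4.05256/8.0 ≈ 0.50657
B = arcsin(0.50657) ≈ 30.4356°
(Since b ≤ a we need B ≤ A, so the obtuse alternative 180° − 30.4356° ≈ 149.564° is rejected.)

B = 30.44°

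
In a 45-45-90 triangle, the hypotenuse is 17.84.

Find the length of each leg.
In a 45-45-90 triangle hypotenuse = leg·√2, so leg = hypotenuse/√2.
Leg = 17.84/√2 ≈ 17.84/1.41421 ≈ 12.6148

Each leg = 12.61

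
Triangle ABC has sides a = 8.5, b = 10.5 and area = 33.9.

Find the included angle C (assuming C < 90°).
Area = ½·a·b·sin(C)  ⇒  sin(C) = 2·Area/(a·b) = 2·33.9/(8.5·10.5) = 67.8/89.25 ≈ 0.759664
C = arcsin(0.759664) ≈ 49.4346° (taking the acute solution since C < 90°)

C = 49.43°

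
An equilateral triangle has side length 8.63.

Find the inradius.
r = Area/s with s the semi-perimeter.
Area = (√3/4)·8.63² = (√3/4)·74.4769 ≈ 0.433013·74.4769 ≈ 32.2494
s = 3·8.63/2 = 12.945
r ≈ 32.2494/12.945 ≈ 2.49127
(Equivalently r = side/(2√3) = 8.63/3.4641 ≈ 2.49127.)

r = 2.491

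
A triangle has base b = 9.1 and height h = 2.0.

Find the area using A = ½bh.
A = ½·b·h = ½·9.1·2.0 = ½·18.2 = 9.1

Area = 9.1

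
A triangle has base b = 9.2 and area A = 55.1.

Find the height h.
A = ½·b·h  ⇒  h = 2A/b = 2·55.1/9.2 = 110.2/9.2 ≈ 11.9783

h = 11.98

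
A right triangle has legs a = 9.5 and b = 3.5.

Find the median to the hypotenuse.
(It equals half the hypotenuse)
Hypotenuse c = √(a² + b²) = √(90.25 + 12.25) = √102.5 ≈ 10.1242
Median to hypotenuse = c/2 ≈ 10.1242/2 ≈ 5.06211

Median = 5.062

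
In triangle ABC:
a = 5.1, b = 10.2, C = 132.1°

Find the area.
Two sides and the included angle (SAS): A = ½·a·b·sin(C) = ½·5.1·10.2·sin(132.1°)
sin(132.1°) ≈ 0.741976
A ≈ ½·52.02·0.741976 = 26.01·0.741976 ≈ 19.2988

Area = 19.3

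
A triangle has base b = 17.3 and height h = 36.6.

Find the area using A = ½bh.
A = ½·b·h = ½·17.3·36.6 = ½·633.18 = 316.59

Area = 316.59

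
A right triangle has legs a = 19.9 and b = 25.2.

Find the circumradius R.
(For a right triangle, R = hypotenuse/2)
Hypotenuse c = √(a² + b²) = √(396.01 + 635.04) = √1031.05 ≈ 32.11
R = c/2 ≈ 32.11/2 ≈ 16.055

R = 16.05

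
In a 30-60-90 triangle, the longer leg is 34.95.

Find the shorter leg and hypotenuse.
In a 30-60-90 triangle the sides are in ratio 1 : √3 : 2, so short leg = long leg/√3 and hypotenuse = 2·(short leg).
Short leg = 34.95/√3 ≈ 34.95/1.73205 ≈ 20.1784
Hypotenuse = 2·20.1784 ≈ 40.3568

Short leg = 20.18, Hypotenuse = 40.36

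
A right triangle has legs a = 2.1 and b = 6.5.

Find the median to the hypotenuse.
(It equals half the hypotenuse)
Hypotenuse c = √(a² + b²) = √(4.41 + 42.25) = √46.66 ≈ 6.83081
Median to hypotenuse = c/2 ≈ 6.83081/2 ≈ 3.41541

Median = 3.415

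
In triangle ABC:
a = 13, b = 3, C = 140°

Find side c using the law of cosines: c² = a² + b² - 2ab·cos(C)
c² = 13² + 3² − 2·13·3·cos(140°)
cos(140°) ≈ -0.766044
c² ≈ 169 + 9 − 78·(-0.766044) ≈ 178 + 59.7515 ≈ 237.751
c ≈ √237.751 ≈ 15.4192

c = 15.42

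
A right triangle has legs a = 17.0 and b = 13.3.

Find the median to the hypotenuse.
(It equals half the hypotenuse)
Hypotenuse c = √(a² + b²) = √(289 + 176.89) = √465.89 ≈ 21.5845
Median to hypotenuse = c/2 ≈ 21.5845/2 ≈ 10.7922

Median = 10.79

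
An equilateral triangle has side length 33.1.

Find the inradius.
r = Area/s with s the semi-perimeter.
Area = (√3/4)·33.1² = (√3/4)·1095.61 ≈ 0.433013·1095.61 ≈ 474.413
s = 3·33.1/2 = 49.65
r ≈ 474.413/49.65 ≈ 9.55515
(Equivalently r = side/(2√3) = 33.1/3.4641 ≈ 9.55515.)

r = 9.555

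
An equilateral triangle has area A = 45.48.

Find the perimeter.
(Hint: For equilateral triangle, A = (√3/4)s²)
A = (√3/4)s²  ⇒  s² = 4A/√3 = 4·45.48/√3 = 181.92/1.73205 ≈ 105.032
s ≈ √105.032 ≈ 10.2485
Perimeter = 3s ≈ 3·10.2485 ≈ 30.7455

Perimeter = 30.75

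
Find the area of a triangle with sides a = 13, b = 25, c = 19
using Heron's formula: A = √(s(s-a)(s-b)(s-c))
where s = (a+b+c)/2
s = (13 + 25 + 19)/2 = 57/2 = 28.5
s − a = 15.5, s − b = 3.5, s − c = 9.5
s(s−a)(s−b)(s−c) = 28.5·15.5·3.5·9.5 = 14688.1875
Area = √14688.1875 ≈ 121.195

s = 28.5, Area = 121.2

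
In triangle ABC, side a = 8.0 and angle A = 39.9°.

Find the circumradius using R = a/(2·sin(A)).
R = a/(2·sin(A)) = 8.0/(2·sin(39.9°))
sin(39.9°) ≈ 0.64145
R ≈ 8.0/(2·0.64145) = 8.0/1.2829 ≈ 6.23588

R = 6.236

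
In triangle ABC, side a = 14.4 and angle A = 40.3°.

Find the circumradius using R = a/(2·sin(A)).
R = a/(2·sin(A)) = 14.4/(2·sin(40.3°))
sin(40.3°) ≈ 0.64679
R ≈ 14.4/(2·0.64679) = 14.4/1.29358 ≈ 11.1319

R = 11.13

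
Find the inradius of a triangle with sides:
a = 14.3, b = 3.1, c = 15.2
r = Area/s where s is the semi-perimeter.
s = (14.3 + 3.1 + 15.2)/2 = 32.6/2 = 16.3
Area = √(s(s−a)(s−b)(s−c)) = √(16.3·2·13.2·1.1) ≈ √473.352 ≈ 21.7567
r ≈ 21.7567/16.3 ≈ 1.33476

r = 1.335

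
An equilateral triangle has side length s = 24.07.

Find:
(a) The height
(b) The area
(a) The height splits the triangle into two 30-60-90 halves: h = s·√3/2 = 24.07·1.73205/2 ≈ 41.6905/2 ≈ 20.8452
(b) Area = (√3/4)·s² = (√3/4)·24.07² = (√3/4)·579.3649 ≈ 0.433013·579.3649 ≈ 250.872

Height = 20.85, Area = 250.9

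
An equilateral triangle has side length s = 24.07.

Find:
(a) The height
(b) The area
(a) The height splits the triangle into two 30-60-90 halves: h = s·√3/2 = 24.07·1.73205/2 ≈ 41.6905/2 ≈ 20.8452
(b) Area = (√3/4)·s² = (√3/4)·24.07² = (√3/4)·579.3649 ≈ 0.433013·579.3649 ≈ 250.872

Height = 20.85, Area = 250.9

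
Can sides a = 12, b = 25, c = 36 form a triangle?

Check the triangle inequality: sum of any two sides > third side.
a + b vs c: 12 + 25 = 37 > 36  ✓
a + c vs b: 12 + 36 = 48 > 25  ✓
b + c vs a: 25 + 36 = 61 > 12  ✓

Yes, triangle inequality satisfied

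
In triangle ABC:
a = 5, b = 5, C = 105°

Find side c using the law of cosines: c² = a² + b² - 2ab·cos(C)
c² = 5² + 5² − 2·5·5·cos(105°)
cos(105°) ≈ -0.258819
c² ≈ 25 + 25 − 50·(-0.258819) ≈ 50 + 12.941 ≈ 62.941
c ≈ √62.941 ≈ 7.93353

c = 7.934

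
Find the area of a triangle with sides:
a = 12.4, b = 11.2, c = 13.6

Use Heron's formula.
s = (12.4 + 11.2 + 13.6)/2 = 37.2/2 = 18.6
s − a = 6.2, s − b = 7.4, s − c = 5
s(s−a)(s−b)(s−c) = 18.6·6.2·7.4·5 ≈ 4266.84
Area = √4266.84 ≈ 65.3211

Area = 65.32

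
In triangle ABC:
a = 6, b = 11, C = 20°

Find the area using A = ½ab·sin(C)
A = ½·a·b·sin(C) = ½·6·11·sin(20°)
sin(20°) ≈ 0.34202
A ≈ ½·66·0.34202 = 33·0.34202 ≈ 11.2867

Area = 11.29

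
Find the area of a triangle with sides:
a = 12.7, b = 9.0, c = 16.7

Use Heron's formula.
s = (12.7 + 9.0 + 16.7)/2 = 38.4/2 = 19.2
s − a = 6.5, s − b = 10.2, s − c = 2.5
s(s−a)(s−b)(s−c) = 19.2·6.5·10.2·2.5 ≈ 3182.4
Area = √3182.4 ≈ 56.4128

Area = 56.41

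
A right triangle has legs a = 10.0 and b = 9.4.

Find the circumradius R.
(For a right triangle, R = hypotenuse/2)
Hypotenuse c = √(a² + b²) = √(100 + 88.36) = √188.36 ≈ 13.7244
R = c/2 ≈ 13.7244/2 ≈ 6.86222

R = 6.862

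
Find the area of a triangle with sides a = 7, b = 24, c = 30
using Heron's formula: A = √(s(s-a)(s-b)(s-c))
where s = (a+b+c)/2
s = (7 + 24 + 30)/2 = 61/2 = 30.5
s − a = 23.5, s − b = 6.5, s − c = 0.5
s(s−a)(s−b)(s−c) = 30.5·23.5·6.5·0.5 = 2329.4375
Area = √2329.4375 ≈ 48.2642

s = 30.5, Area = 48.26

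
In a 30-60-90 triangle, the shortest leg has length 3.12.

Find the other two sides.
In a 30-60-90 triangle the sides are in ratio 1 : √3 : 2 (short leg : long leg : hypotenuse).
Long leg = 3.12·√3 ≈ 3.12·1.73205 ≈ 5.404
Hypotenuse = 2·3.12 = 6.24

Long leg = 3.12√3 = 5.404, Hypotenuse = 6.24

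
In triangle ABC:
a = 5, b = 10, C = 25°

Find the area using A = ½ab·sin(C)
A = ½·a·b·sin(C) = ½·5·10·sin(25°)
sin(25°) ≈ 0.422618
A ≈ ½·50·0.422618 = 25·0.422618 ≈ 10.5655

Area = 10.57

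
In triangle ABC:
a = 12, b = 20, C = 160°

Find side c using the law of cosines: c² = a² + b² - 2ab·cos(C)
c² = 12² + 20² − 2·12·20·cos(160°)
cos(160°) ≈ -0.939693
c² ≈ 144 + 400 − 480·(-0.939693) ≈ 544 + 451.052 ≈ 995.052
c ≈ √995.052 ≈ 31.5445

c = 31.54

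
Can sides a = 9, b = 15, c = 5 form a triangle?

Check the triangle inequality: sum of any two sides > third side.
a + b vs c: 9 + 15 = 24 > 5  ✓
a + c vs b: 9 + 5 = 14 ≤ 15  ✗
b + c vs a: 15 + 5 = 20 > 9  ✓

No: 9 + 5 = 14 is not > 15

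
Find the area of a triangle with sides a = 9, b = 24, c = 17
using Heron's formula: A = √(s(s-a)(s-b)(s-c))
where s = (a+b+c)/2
s = (9 + 24 + 17)/2 = 50/2 = 25
s − a = 16, s − b = 1, s − c = 8
s(s−a)(s−b)(s−c) = 25·16·1·8 = 3200
Area = √3200 ≈ 56.5685

s = 25.0, Area = 56.57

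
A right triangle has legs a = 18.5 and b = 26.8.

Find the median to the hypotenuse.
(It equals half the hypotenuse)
Hypotenuse c = √(a² + b²) = √(342.25 + 718.24) = √1060.49 ≈ 32.5652
Median to hypotenuse = c/2 ≈ 32.5652/2 ≈ 16.2826

Median = 16.28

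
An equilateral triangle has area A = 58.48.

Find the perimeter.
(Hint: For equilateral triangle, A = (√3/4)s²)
A = (√3/4)s²  ⇒  s² = 4A/√3 = 4·58.48/√3 = 233.92/1.73205 ≈ 135.054
s ≈ √135.054 ≈ 11.6213
Perimeter = 3s ≈ 3·11.6213 ≈ 34.8638

Perimeter = 34.86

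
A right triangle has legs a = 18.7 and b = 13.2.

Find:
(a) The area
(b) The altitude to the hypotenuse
(a) The legs are perpendicular, so Area = ½·a·b = ½·18.7·13.2 = ½·246.84 = 123.42
(b) Hypotenuse c = √(a² + b²) = √(349.69 + 174.24) = √523.93 ≈ 22.8895
    Area = ½·c·h_c  ⇒  h_c = 2·Area/c = 246.84/22.8895 ≈ 10.784

Area = 123.42, h_c = 10.78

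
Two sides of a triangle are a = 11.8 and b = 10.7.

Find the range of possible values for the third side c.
Triangle inequality: |a − b| < c < a + b
|a − b| = |11.8 − 10.7| = 1.1
a + b = 11.8 + 10.7 = 22.5

1.1 < c < 22.5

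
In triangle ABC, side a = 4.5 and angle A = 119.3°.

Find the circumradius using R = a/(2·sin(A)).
R = a/(2·sin(A)) = 4.5/(2·sin(119.3°))
sin(119.3°) ≈ 0.872069
R ≈ 4.5/(2·0.872069) = 4.5/1.74414 ≈ 2.58007

R = 2.58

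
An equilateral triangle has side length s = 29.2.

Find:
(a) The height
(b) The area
(a) The height splits the triangle into two 30-60-90 halves: h = s·√3/2 = 29.2·1.73205/2 ≈ 50.5759/2 ≈ 25.2879
(b) Area = (√3/4)·s² = (√3/4)·29.2² = (√3/4)·852.64 ≈ 0.433013·852.64 ≈ 369.204

Height = 25.29, Area = 369.2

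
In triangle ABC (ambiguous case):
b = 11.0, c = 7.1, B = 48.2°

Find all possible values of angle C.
b/sin(B) = c/sin(C)  ⇒  sin(C) = c·sin(B)/b = 7.1·sin(48.2°)/11.0
sin(48.2°) ≈ 0.745476
sin(C) ≈ 7.1·0.745476/11.0 ≈ 5.29288/11.0 ≈ 0.481171
Candidate 1: C₁ = arcsin(0.481171) ≈ 28.7619°  →  A = 180° − 48.2° − 28.7619° ≈ 103.038° > 0, valid
Candidate 2: C₂ = 180° − C₁ ≈ 151.238°  →  A = 180° − 48.2° − 151.238° ≈ -19.4381° ≤ 0, not a valid triangle

C = 28.76° (one solution)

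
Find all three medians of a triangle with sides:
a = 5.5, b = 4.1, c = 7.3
Median formula: m_a = ½√(2b² + 2c² − a²) (and cyclically). a² = 30.25, b² = 16.81, c² = 53.29.
m_a = ½√(2·16.81 + 2·53.29 − 30.25) = ½√109.95 ≈ ½·10.4857 ≈ 5.24285
m_b = ½√(2·30.25 + 2·53.29 − 16.81) = ½√150.27 ≈ ½·12.2585 ≈ 6.12923
m_c = ½√(2·30.25 + 2·16.81 − 53.29) = ½√40.83 ≈ ½·6.38984 ≈ 3.19492

m_a = 5.243, m_b = 6.129, m_c = 3.195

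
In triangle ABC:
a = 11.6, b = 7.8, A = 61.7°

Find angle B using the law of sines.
a/sin(A) = b/sin(B)  ⇒  sin(B) = b·sin(A)/a = 7.8·sin(61.7°)/11.6
sin(61.7°) ≈ 0.880477
sin(B) ≈ 7.8·0.880477/11.6 ≈ 6.86772/11.6 ≈ 0.592045
B = arcsin(0.592045) ≈ 36.3023°
(Since b ≤ a we need B ≤ A, so the obtuse alternative 180° − 36.3023° ≈ 143.698° is rejected.)

B = 36.3°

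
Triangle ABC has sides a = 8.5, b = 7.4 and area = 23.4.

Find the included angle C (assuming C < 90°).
Area = ½·a·b·sin(C)  ⇒  sin(C) = 2·Area/(a·b) = 2·23.4/(8.5·7.4) = 46.8/62.9 ≈ 0.744038
C = arcsin(0.744038) ≈ 48.0766° (taking the acute solution since C < 90°)

C = 48.08°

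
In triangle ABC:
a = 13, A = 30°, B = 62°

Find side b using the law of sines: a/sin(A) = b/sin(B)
a/sin(A) = b/sin(B)  ⇒  b = a·sin(B)/sin(A) = 13·sin(62°)/sin(30°)
sin(62°) ≈ 0.882948, sin(30°) ≈ 0.5
b ≈ 13·0.882948/0.5 ≈ 11.4783/0.5 ≈ 22.9566

b = 22.96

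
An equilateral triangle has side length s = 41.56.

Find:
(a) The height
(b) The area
(a) The height splits the triangle into two 30-60-90 halves: h = s·√3/2 = 41.56·1.73205/2 ≈ 71.984/2 ≈ 35.992
(b) Area = (√3/4)·s² = (√3/4)·41.56² = (√3/4)·1727.2336 ≈ 0.433013·1727.2336 ≈ 747.914

Height = 35.99, Area = 747.9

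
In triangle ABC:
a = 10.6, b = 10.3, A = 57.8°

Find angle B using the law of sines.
a/sin(A) = b/sin(B)  ⇒  sin(B) = b·sin(A)/a = 10.3·sin(57.8°)/10.6
sin(57.8°) ≈ 0.846193
sin(B) ≈ 10.3·0.846193/10.6 ≈ 8.71579/10.6 ≈ 0.822244
B = arcsin(0.822244) ≈ 55.3101°
(Since b ≤ a we need B ≤ A, so the obtuse alternative 180° − 55.3101° ≈ 124.69° is rejected.)

B = 55.31°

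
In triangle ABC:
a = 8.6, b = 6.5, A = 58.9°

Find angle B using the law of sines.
a/sin(A) = b/sin(B)  ⇒  sin(B) = b·sin(A)/a = 6.5·sin(58.9°)/8.6
sin(58.9°) ≈ 0.856267
sin(B) ≈ 6.5·0.856267/8.6 ≈ 5.56574/8.6 ≈ 0.647179
B = arcsin(0.647179) ≈ 40.3292°
(Since b ≤ a we need B ≤ A, so the obtuse alternative 180° − 40.3292° ≈ 139.671° is rejected.)

B = 40.33°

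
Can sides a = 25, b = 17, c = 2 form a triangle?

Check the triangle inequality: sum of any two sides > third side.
a + b vs c: 25 + 17 = 42 > 2  ✓
a + c vs b: 25 + 2 = 27 > 17  ✓
b + c vs a: 17 + 2 = 19 ≤ 25  ✗

No: 17 + 2 = 19 is not > 25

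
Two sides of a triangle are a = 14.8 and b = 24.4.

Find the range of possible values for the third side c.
Triangle inequality: |a − b| < c < a + b
|a − b| = |14.8 − 24.4| = 9.6
a + b = 14.8 + 24.4 = 39.2

9.6 < c < 39.2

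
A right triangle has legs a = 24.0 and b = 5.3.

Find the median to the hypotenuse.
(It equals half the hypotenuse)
Hypotenuse c = √(a² + b²) = √(576 + 28.09) = √604.09 ≈ 24.5782
Median to hypotenuse = c/2 ≈ 24.5782/2 ≈ 12.2891

Median = 12.29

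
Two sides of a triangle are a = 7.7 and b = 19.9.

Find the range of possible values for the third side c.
Triangle inequality: |a − b| < c < a + b
|a − b| = |7.7 − 19.9| = 12.2
a + b = 7.7 + 19.9 = 27.6

12.2 < c < 27.6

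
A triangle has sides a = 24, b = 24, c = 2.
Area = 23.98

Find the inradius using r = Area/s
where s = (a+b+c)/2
s = (24 + 24 + 2)/2 = 50/2 = 25
r = Area/s = 23.98/25 ≈ 0.9592

r = 0.9592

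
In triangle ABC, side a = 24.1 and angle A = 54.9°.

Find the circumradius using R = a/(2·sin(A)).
R = a/(2·sin(A)) = 24.1/(2·sin(54.9°))
sin(54.9°) ≈ 0.81815
R ≈ 24.1/(2·0.81815) = 24.1/1.6363 ≈ 14.7284

R = 14.73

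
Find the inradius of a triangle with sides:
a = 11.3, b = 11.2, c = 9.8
r = Area/s where s is the semi-perimeter.
s = (11.3 + 11.2 + 9.8)/2 = 32.3/2 = 16.15
Area = √(s(s−a)(s−b)(s−c)) = √(16.15·4.85·4.95·6.35) ≈ √2462.03 ≈ 49.6188
r ≈ 49.6188/16.15 ≈ 3.07237

r = 3.072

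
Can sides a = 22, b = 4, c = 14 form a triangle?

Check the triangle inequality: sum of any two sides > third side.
a + b vs c: 22 + 4 = 26 > 14  ✓
a + c vs b: 22 + 14 = 36 > 4  ✓
b + c vs a: 4 + 14 = 18 ≤ 22  ✗

No: 4 + 14 = 18 is not > 22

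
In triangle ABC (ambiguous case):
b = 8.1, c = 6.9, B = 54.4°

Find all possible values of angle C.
b/sin(B) = c/sin(C)  ⇒  sin(C) = c·sin(B)/b = 6.9·sin(54.4°)/8.1
sin(54.4°) ≈ 0.813101
sin(C) ≈ 6.9·0.813101/8.1 ≈ 5.6104/8.1 ≈ 0.692641
Candidate 1: C₁ = arcsin(0.692641) ≈ 43.8396°  →  A = 180° − 54.4° − 43.8396° ≈ 81.7604° > 0, valid
Candidate 2: C₂ = 180° − C₁ ≈ 136.16°  →  A = 180° − 54.4° − 136.16° ≈ -10.5604° ≤ 0, not a valid triangle

C = 43.84° (one solution)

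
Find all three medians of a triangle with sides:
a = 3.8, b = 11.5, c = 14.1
Median formula: m_a = ½√(2b² + 2c² − a²) (and cyclically). a² = 14.44, b² = 132.25, c² = 198.81.
m_a = ½√(2·132.25 + 2·198.81 − 14.44) = ½√647.68 ≈ ½·25.4496 ≈ 12.7248
m_b = ½√(2·14.44 + 2·198.81 − 132.25) = ½√294.25 ≈ ½·17.1537 ≈ 8.57686
m_c = ½√(2·14.44 + 2·132.25 − 198.81) = ½√94.57 ≈ ½·9.72471 ≈ 4.86236

m_a = 12.72, m_b = 8.577, m_c = 4.862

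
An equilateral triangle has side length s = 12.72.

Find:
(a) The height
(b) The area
(a) The height splits the triangle into two 30-60-90 halves: h = s·√3/2 = 12.72·1.73205/2 ≈ 22.0317/2 ≈ 11.0158
(b) Area = (√3/4)·s² = (√3/4)·12.72² = (√3/4)·161.7984 ≈ 0.433013·161.7984 ≈ 70.0608

Height = 11.02, Area = 70.06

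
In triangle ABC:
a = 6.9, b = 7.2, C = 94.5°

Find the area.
Two sides and the included angle (SAS): A = ½·a·b·sin(C) = ½·6.9·7.2·sin(94.5°)
sin(94.5°) ≈ 0.996917
A ≈ ½·49.68·0.996917 = 24.84·0.996917 ≈ 24.7634

Area = 24.76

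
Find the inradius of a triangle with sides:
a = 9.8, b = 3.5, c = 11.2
r = Area/s where s is the semi-perimeter.
s = (9.8 + 3.5 + 11.2)/2 = 24.5/2 = 12.25
Area = √(s(s−a)(s−b)(s−c)) = √(12.25·2.45·8.75·1.05) ≈ √275.74 ≈ 16.6054
r ≈ 16.6054/12.25 ≈ 1.35554

r = 1.356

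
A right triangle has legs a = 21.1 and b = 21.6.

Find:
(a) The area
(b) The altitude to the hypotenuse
(a) The legs are perpendicular, so Area = ½·a·b = ½·21.1·21.6 = ½·455.76 = 227.88
(b) Hypotenuse c = √(a² + b²) = √(445.21 + 466.56) = √911.77 ≈ 30.1955
    Area = ½·c·h_c  ⇒  h_c = 2·Area/c = 455.76/30.1955 ≈ 15.0936

Area = 227.88, h_c = 15.09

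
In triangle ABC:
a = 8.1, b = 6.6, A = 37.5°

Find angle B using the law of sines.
a/sin(A) = b/sin(B)  ⇒  sin(B) = b·sin(A)/a = 6.6·sin(37.5°)/8.1
sin(37.5°) ≈ 0.608761
sin(B) ≈ 6.6·0.608761/8.1 ≈ 4.01783/8.1 ≈ 0.496028
B = arcsin(0.496028) ≈ 29.7375°
(Since b ≤ a we need B ≤ A, so the obtuse alternative 180° − 29.7375° ≈ 150.262° is rejected.)

B = 29.74°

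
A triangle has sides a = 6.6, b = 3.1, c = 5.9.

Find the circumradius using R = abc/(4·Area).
First find the area with Heron's formula.
s = (6.6 + 3.1 + 5.9)/2 = 7.8
Area = √(s(s−a)(s−b)(s−c)) = √(7.8·1.2·4.7·1.9) ≈ √83.5848 ≈ 9.14247
abc = 6.6·3.1·5.9 = 120.714
R = abc/(4·Area) ≈ 120.714/(4·9.14247) = 120.714/36.5699 ≈ 3.30091

R = 3.301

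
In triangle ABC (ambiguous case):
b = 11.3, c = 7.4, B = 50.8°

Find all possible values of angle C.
b/sin(B) = c/sin(C)  ⇒  sin(C) = c·sin(B)/b = 7.4·sin(50.8°)/11.3
sin(50.8°) ≈ 0.774944
sin(C) ≈ 7.4·0.774944/11.3 ≈ 5.73459/11.3 ≈ 0.507486
Candidate 1: C₁ = arcsin(0.507486) ≈ 30.4965°  →  A = 180° − 50.8° − 30.4965° ≈ 98.7035° > 0, valid
Candidate 2: C₂ = 180° − C₁ ≈ 149.503°  →  A = 180° − 50.8° − 149.503° ≈ -20.3035° ≤ 0, not a valid triangle

C = 30.5° (one solution)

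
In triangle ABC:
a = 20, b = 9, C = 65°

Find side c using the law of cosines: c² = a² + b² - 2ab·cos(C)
c² = 20² + 9² − 2·20·9·cos(65°)
cos(65°) ≈ 0.422618
c² ≈ 400 + 81 − 360·(0.422618) ≈ 481 − 152.143 ≈ 328.857
c ≈ √328.857 ≈ 18.1344

c = 18.13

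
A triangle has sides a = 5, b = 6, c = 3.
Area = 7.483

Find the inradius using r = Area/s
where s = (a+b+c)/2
s = (5 + 6 + 3)/2 = 14/2 = 7
r = Area/s = 7.483/7 ≈ 1.069

r = 1.069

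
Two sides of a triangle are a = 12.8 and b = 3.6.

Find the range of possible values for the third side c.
Triangle inequality: |a − b| < c < a + b
|a − b| = |12.8 − 3.6| = 9.2
a + b = 12.8 + 3.6 = 16.4

9.2 < c < 16.4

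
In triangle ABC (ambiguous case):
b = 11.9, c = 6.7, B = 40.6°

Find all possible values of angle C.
b/sin(B) = c/sin(C)  ⇒  sin(C) = c·sin(B)/b = 6.7·sin(40.6°)/11.9
sin(40.6°) ≈ 0.650774
sin(C) ≈ 6.7·0.650774/11.9 ≈ 4.36019/11.9 ≈ 0.366402
Candidate 1: C₁ = arcsin(0.366402) ≈ 21.4939°  →  A = 180° − 40.6° − 21.4939° ≈ 117.906° > 0, valid
Candidate 2: C₂ = 180° − C₁ ≈ 158.506°  →  A = 180° − 40.6° − 158.506° ≈ -19.1061° ≤ 0, not a valid triangle

C = 21.49° (one solution)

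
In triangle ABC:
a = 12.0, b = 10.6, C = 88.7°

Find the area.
Two sides and the included angle (SAS): A = ½·a·b·sin(C) = ½·12.0·10.6·sin(88.7°)
sin(88.7°) ≈ 0.999743
A ≈ ½·127.2·0.999743 = 63.6·0.999743 ≈ 63.5836

Area = 63.58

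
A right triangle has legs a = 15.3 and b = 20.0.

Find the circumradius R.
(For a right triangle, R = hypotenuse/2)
Hypotenuse c = √(a² + b²) = √(234.09 + 400) = √634.09 ≈ 25.1811
R = c/2 ≈ 25.1811/2 ≈ 12.5906

R = 12.59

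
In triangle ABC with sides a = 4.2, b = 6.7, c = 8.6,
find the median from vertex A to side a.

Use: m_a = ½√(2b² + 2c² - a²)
m_a = ½√(2·6.7² + 2·8.6² − 4.2²) = ½√(2·44.89 + 2·73.96 − 17.64) = ½√(89.78 + 147.92 − 17.64) = ½√220.06
√220.06 ≈ 14.8344, so m_a ≈ 7.41721

m_a = 7.417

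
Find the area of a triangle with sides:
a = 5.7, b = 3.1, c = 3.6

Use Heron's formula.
s = (5.7 + 3.1 + 3.6)/2 = 12.4/2 = 6.2
s − a = 0.5, s − b = 3.1, s − c = 2.6
s(s−a)(s−b)(s−c) = 6.2·0.5·3.1·2.6 ≈ 24.986
Area = √24.986 ≈ 4.9986

Area = 4.999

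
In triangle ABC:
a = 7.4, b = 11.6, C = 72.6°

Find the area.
Two sides and the included angle (SAS): A = ½·a·b·sin(C) = ½·7.4·11.6·sin(72.6°)
sin(72.6°) ≈ 0.95424
A ≈ ½·85.84·0.95424 = 42.92·0.95424 ≈ 40.956

Area = 40.96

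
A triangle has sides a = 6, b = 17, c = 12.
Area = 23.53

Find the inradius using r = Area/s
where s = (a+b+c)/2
s = (6 + 17 + 12)/2 = 35/2 = 17.5
r = Area/s = 23.53/17.5 ≈ 1.34457

r = 1.345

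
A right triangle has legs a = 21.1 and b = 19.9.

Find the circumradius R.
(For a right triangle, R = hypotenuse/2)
Hypotenuse c = √(a² + b²) = √(445.21 + 396.01) = √841.22 ≈ 29.0038
R = c/2 ≈ 29.0038/2 ≈ 14.5019

R = 14.5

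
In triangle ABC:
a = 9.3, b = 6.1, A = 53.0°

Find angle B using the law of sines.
a/sin(A) = b/sin(B)  ⇒  sin(B) = b·sin(A)/a = 6.1·sin(53.0°)/9.3
sin(53.0°) ≈ 0.798636
sin(B) ≈ 6.1·0.798636/9.3 ≈ 4.87168/9.3 ≈ 0.523836
B = arcsin(0.523836) ≈ 31.5899°
(Since b ≤ a we need B ≤ A, so the obtuse alternative 180° − 31.5899° ≈ 148.41° is rejected.)

B = 31.59°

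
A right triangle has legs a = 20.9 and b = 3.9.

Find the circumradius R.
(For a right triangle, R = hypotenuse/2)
Hypotenuse c = √(a² + b²) = √(436.81 + 15.21) = √452.02 ≈ 21.2608
R = c/2 ≈ 21.2608/2 ≈ 10.6304

R = 10.63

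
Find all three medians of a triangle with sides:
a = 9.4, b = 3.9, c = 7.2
Median formula: m_a = ½√(2b² + 2c² − a²) (and cyclically). a² = 88.36, b² = 15.21, c² = 51.84.
m_a = ½√(2·15.21 + 2·51.84 − 88.36) = ½√45.74 ≈ ½·6.76314 ≈ 3.38157
m_b = ½√(2·88.36 + 2·51.84 − 15.21) = ½√265.19 ≈ ½·16.2847 ≈ 8.14233
m_c = ½√(2·88.36 + 2·15.21 − 51.84) = ½√155.3 ≈ ½·12.4619 ≈ 6.23097

m_a = 3.382, m_b = 8.142, m_c = 6.231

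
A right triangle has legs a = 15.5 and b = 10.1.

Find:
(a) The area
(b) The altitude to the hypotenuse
(a) The legs are perpendicular, so Area = ½·a·b = ½·15.5·10.1 = ½·156.55 = 78.275
(b) Hypotenuse c = √(a² + b²) = √(240.25 + 102.01) = √342.26 ≈ 18.5003
    Area = ½·c·h_c  ⇒  h_c = 2·Area/c = 156.55/18.5003 ≈ 8.46204

Area = 78.275, h_c = 8.462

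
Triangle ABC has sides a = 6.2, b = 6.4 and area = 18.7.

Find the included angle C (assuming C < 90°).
Area = ½·a·b·sin(C)  ⇒  sin(C) = 2·Area/(a·b) = 2·18.7/(6.2·6.4) = 37.4/39.68 ≈ 0.94254
C = arcsin(0.94254) ≈ 70.4826° (taking the acute solution since C < 90°)

C = 70.48°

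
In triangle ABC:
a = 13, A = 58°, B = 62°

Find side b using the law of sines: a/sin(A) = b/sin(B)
a/sin(A) = b/sin(B)  ⇒  b = a·sin(B)/sin(A) = 13·sin(62°)/sin(58°)
sin(62°) ≈ 0.882948, sin(58°) ≈ 0.848048
b ≈ 13·0.882948/0.848048 ≈ 11.4783/0.848048 ≈ 13.535

b = 13.53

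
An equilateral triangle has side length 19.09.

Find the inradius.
r = Area/s with s the semi-perimeter.
Area = (√3/4)·19.09² = (√3/4)·364.4281 ≈ 0.433013·364.4281 ≈ 157.802
s = 3·19.09/2 = 28.635
r ≈ 157.802/28.635 ≈ 5.51081
(Equivalently r = side/(2√3) = 19.09/3.4641 ≈ 5.51081.)

r = 5.511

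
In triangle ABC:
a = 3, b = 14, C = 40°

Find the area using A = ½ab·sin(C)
A = ½·a·b·sin(C) = ½·3·14·sin(40°)
sin(40°) ≈ 0.642788
A ≈ ½·42·0.642788 = 21·0.642788 ≈ 13.4985

Area = 13.5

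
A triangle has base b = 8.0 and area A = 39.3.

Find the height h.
A = ½·b·h  ⇒  h = 2A/b = 2·39.3/8.0 = 78.6/8.0 ≈ 9.825

h = 9.825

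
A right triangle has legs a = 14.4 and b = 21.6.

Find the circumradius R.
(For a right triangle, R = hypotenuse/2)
Hypotenuse c = √(a² + b²) = √(207.36 + 466.56) = √673.92 ≈ 25.96
R = c/2 ≈ 25.96/2 ≈ 12.98

R = 12.98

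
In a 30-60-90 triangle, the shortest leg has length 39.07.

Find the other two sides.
In a 30-60-90 triangle the sides are in ratio 1 : √3 : 2 (short leg : long leg : hypotenuse).
Long leg = 39.07·√3 ≈ 39.07·1.73205 ≈ 67.6712
Hypotenuse = 2·39.07 = 78.14

Long leg = 39.07√3 = 67.67, Hypotenuse = 78.14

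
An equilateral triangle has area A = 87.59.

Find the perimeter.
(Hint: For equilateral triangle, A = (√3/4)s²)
A = (√3/4)s²  ⇒  s² = 4A/√3 = 4·87.59/√3 = 350.36/1.73205 ≈ 202.28
s ≈ √202.28 ≈ 14.2225
Perimeter = 3s ≈ 3·14.2225 ≈ 42.6676

Perimeter = 42.67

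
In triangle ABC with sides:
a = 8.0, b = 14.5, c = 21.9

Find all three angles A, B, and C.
Law of cosines for each angle (a² = 64, b² = 210.25, c² = 479.61):
cos(A) = (b² + c² − a²)/(2bc) = (210.25 + 479.61 − 64)/(2·14.5·21.9) = 625.86/635.1 ≈ 0.985451  ⇒  A ≈ 9.78544°
cos(B) = (a² + c² − b²)/(2ac) = (64 + 479.61 − 210.25)/(2·8.0·21.9) = 333.36/350.4 ≈ 0.95137  ⇒  B ≈ 17.9418°
cos(C) = (a² + b² − c²)/(2ab) = (64 + 210.25 − 479.61)/(2·8.0·14.5) = -205.36/232 ≈ -0.885172  ⇒  C ≈ 152.273°
Check: A + B + C ≈ 180°

A = 9.785°, B = 17.94°, C = 152.3°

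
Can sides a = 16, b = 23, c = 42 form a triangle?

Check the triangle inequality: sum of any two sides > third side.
a + b vs c: 16 + 23 = 39 ≤ 42  ✗
a + c vs b: 16 + 42 = 58 > 23  ✓
b + c vs a: 23 + 42 = 65 > 16  ✓

No: 16 + 23 = 39 is not > 42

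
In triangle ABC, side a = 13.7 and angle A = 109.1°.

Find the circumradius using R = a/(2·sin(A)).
R = a/(2·sin(A)) = 13.7/(2·sin(109.1°))
sin(109.1°) ≈ 0.944949
R ≈ 13.7/(2·0.944949) = 13.7/1.8899 ≈ 7.24907

R = 7.249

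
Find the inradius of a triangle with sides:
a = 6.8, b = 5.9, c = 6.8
r = Area/s where s is the semi-perimeter.
s = (6.8 + 5.9 + 6.8)/2 = 19.5/2 = 9.75
Area = √(s(s−a)(s−b)(s−c)) = √(9.75·2.95·3.85·2.95) ≈ √326.67 ≈ 18.074
r ≈ 18.074/9.75 ≈ 1.85375

r = 1.854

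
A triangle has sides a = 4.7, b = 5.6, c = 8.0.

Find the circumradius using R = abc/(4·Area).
First find the area with Heron's formula.
s = (4.7 + 5.6 + 8.0)/2 = 9.15
Area = √(s(s−a)(s−b)(s−c)) = √(9.15·4.45·3.55·1.15) ≈ √166.229 ≈ 12.893
abc = 4.7·5.6·8.0 = 210.56
R = abc/(4·Area) ≈ 210.56/(4·12.893) = 210.56/51.572 ≈ 4.08284

R = 4.083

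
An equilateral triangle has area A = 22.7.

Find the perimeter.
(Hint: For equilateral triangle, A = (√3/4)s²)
A = (√3/4)s²  ⇒  s² = 4A/√3 = 4·22.7/√3 = 90.8/1.73205 ≈ 52.4234
s ≈ √52.4234 ≈ 7.2404
Perimeter = 3s ≈ 3·7.2404 ≈ 21.7212

Perimeter = 21.72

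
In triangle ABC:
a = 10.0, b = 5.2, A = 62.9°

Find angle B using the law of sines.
a/sin(A) = b/sin(B)  ⇒  sin(B) = b·sin(A)/a = 5.2·sin(62.9°)/10.0
sin(62.9°) ≈ 0.890213
sin(B) ≈ 5.2·0.890213/10.0 ≈ 4.62911/10.0 ≈ 0.462911
B = arcsin(0.462911) ≈ 27.5751°
(Since b ≤ a we need B ≤ A, so the obtuse alternative 180° − 27.5751° ≈ 152.425° is rejected.)

B = 27.58°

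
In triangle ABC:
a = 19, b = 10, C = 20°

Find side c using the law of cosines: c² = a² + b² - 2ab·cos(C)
c² = 19² + 10² − 2·19·10·cos(20°)
cos(20°) ≈ 0.939693
c² ≈ 361 + 100 − 380·(0.939693) ≈ 461 − 357.083 ≈ 103.917
c ≈ √103.917 ≈ 10.194

c = 10.19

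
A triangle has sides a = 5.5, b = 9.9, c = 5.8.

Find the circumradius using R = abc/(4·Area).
First find the area with Heron's formula.
s = (5.5 + 9.9 + 5.8)/2 = 10.6
Area = √(s(s−a)(s−b)(s−c)) = √(10.6·5.1·0.7·4.8) ≈ √181.642 ≈ 13.4774
abc = 5.5·9.9·5.8 = 315.81
R = abc/(4·Area) ≈ 315.81/(4·13.4774) = 315.81/53.9098 ≈ 5.85812

R = 5.858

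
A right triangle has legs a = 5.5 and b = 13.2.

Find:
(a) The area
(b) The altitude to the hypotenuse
(a) The legs are perpendicular, so Area = ½·a·b = ½·5.5·13.2 = ½·72.6 = 36.3
(b) Hypotenuse c = √(a² + b²) = √(30.25 + 174.24) = √204.49 ≈ 14.3
    Area = ½·c·h_c  ⇒  h_c = 2·Area/c = 72.6/14.3 ≈ 5.07692

Area = 36.3, h_c = 5.077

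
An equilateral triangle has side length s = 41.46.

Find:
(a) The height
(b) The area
(a) The height splits the triangle into two 30-60-90 halves: h = s·√3/2 = 41.46·1.73205/2 ≈ 71.8108/2 ≈ 35.9054
(b) Area = (√3/4)·s² = (√3/4)·41.46² = (√3/4)·1718.9316 ≈ 0.433013·1718.9316 ≈ 744.319

Height = 35.91, Area = 744.3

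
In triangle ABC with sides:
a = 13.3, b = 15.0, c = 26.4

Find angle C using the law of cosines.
c² = a² + b² − 2ab·cos(C)  ⇒  cos(C) = (a² + b² − c²)/(2ab)
cos(C) = (13.3² + 15.0² − 26.4²)/(2·13.3·15.0) = (176.89 + 225 − 696.96)/399 = -295.07/399 ≈ -0.739524
C = arccos(-0.739524) ≈ 137.691°

C = 137.7°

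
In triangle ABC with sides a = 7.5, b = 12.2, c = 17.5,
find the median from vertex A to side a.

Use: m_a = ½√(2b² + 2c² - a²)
m_a = ½√(2·12.2² + 2·17.5² − 7.5²) = ½√(2·148.84 + 2·306.25 − 56.25) = ½√(297.68 + 612.5 − 56.25) = ½√853.93
√853.93 ≈ 29.2221, so m_a ≈ 14.611

m_a = 14.61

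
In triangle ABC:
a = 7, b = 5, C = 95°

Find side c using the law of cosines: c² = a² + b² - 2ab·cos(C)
c² = 7² + 5² − 2·7·5·cos(95°)
cos(95°) ≈ -0.0871557
c² ≈ 49 + 25 − 70·(-0.0871557) ≈ 74 + 6.1009 ≈ 80.1009
c ≈ √80.1009 ≈ 8.94991

c = 8.95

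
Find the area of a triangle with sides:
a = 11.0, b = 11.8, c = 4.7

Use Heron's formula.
s = (11.0 + 11.8 + 4.7)/2 = 27.5/2 = 13.75
s − a = 2.75, s − b = 1.95, s − c = 9.05
s(s−a)(s−b)(s−c) = 13.75·2.75·1.95·9.05 ≈ 667.296
Area = √667.296 ≈ 25.8321

Area = 25.83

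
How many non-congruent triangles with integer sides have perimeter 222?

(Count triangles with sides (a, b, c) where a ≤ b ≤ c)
Let a ≤ b ≤ c with a + b + c = 222. The only binding inequality is a + b > c, i.e. 222 − c > c, so c < 222/2; and c ≥ 222/3 since c is the largest side.
So 74 ≤ c ≤ 110. For each c, b runs from ⌈(222 − c)/2⌉ up to c (then a = 222 − b − c satisfies 1 ≤ a ≤ b automatically), giving c − ⌈(222 − c)/2⌉ + 1 choices.
Summing over c: 1 + 2 + 4 + 5 + … + 53 + 55  (37 terms, c = 74, …, 110) = 1027
Check (closed form: nearest integer to p²/48 for even p, (p+3)²/48 for odd p): 222²/48 = 49284/48 ≈ 1026.75 → 1027

1027 triangles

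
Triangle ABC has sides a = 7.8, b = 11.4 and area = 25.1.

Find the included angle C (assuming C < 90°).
Area = ½·a·b·sin(C)  ⇒  sin(C) = 2·Area/(a·b) = 2·25.1/(7.8·11.4) = 50.2/88.92 ≈ 0.564552
C = arcsin(0.564552) ≈ 34.3712° (taking the acute solution since C < 90°)

C = 34.37°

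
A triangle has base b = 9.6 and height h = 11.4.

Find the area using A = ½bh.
A = ½·b·h = ½·9.6·11.4 = ½·109.44 = 54.72

Area = 54.72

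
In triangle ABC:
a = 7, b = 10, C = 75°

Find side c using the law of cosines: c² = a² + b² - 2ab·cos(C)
c² = 7² + 10² − 2·7·10·cos(75°)
cos(75°) ≈ 0.258819
c² ≈ 49 + 100 − 140·(0.258819) ≈ 149 − 36.2347 ≈ 112.765
c ≈ √112.765 ≈ 10.6191

c = 10.62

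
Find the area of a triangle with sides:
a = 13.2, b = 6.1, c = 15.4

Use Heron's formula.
s = (13.2 + 6.1 + 15.4)/2 = 34.7/2 = 17.35
s − a = 4.15, s − b = 11.25, s − c = 1.95
s(s−a)(s−b)(s−c) = 17.35·4.15·11.25·1.95 ≈ 1579.55
Area = √1579.55 ≈ 39.7436

Area = 39.74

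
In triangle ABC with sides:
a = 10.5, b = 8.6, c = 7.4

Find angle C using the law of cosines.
c² = a² + b² − 2ab·cos(C)  ⇒  cos(C) = (a² + b² − c²)/(2ab)
cos(C) = (10.5² + 8.6² − 7.4²)/(2·10.5·8.6) = (110.25 + 73.96 − 54.76)/180.6 = 129.45/180.6 ≈ 0.716777
C = arccos(0.716777) ≈ 44.2109°

C = 44.21°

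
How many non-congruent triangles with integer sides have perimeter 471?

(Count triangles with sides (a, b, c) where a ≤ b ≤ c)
Let a ≤ b ≤ c with a + b + c = 471. The only binding inequality is a + b > c, i.e. 471 − c > c, so c < 471/2; and c ≥ 471/3 since c is the largest side.
So 157 ≤ c ≤ 235. For each c, b runs from ⌈(471 − c)/2⌉ up to c (then a = 471 − b − c satisfies 1 ≤ a ≤ b automatically), giving c − ⌈(471 − c)/2⌉ + 1 choices.
Summing over c: 1 + 2 + 4 + 5 + … + 116 + 118  (79 terms, c = 157, …, 235) = 4681
Check (closed form: nearest integer to p²/48 for even p, (p+3)²/48 for odd p): (471+3)²/48 = 474²/48 = 224676/48 ≈ 4680.75 → 4681

4681 triangles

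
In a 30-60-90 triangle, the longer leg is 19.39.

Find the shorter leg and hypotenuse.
In a 30-60-90 triangle the sides are in ratio 1 : √3 : 2, so short leg = long leg/√3 and hypotenuse = 2·(short leg).
Short leg = 19.39/√3 ≈ 19.39/1.73205 ≈ 11.1948
Hypotenuse = 2·11.1948 ≈ 22.3896

Short leg = 11.19, Hypotenuse = 22.39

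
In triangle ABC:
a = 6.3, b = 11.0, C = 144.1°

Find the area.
Two sides and the included angle (SAS): A = ½·a·b·sin(C) = ½·6.3·11.0·sin(144.1°)
sin(144.1°) ≈ 0.586372
A ≈ ½·69.3·0.586372 = 34.65·0.586372 ≈ 20.3178

Area = 20.32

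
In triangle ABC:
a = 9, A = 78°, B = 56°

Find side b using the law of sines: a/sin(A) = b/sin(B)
a/sin(A) = b/sin(B)  ⇒  b = a·sin(B)/sin(A) = 9·sin(56°)/sin(78°)
sin(56°) ≈ 0.829038, sin(78°) ≈ 0.978148
b ≈ 9·0.829038/0.978148 ≈ 7.46134/0.978148 ≈ 7.62803

b = 7.628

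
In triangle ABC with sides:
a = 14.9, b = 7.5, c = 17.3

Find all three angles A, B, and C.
Law of cosines for each angle (a² = 222.01, b² = 56.25, c² = 299.29):
cos(A) = (b² + c² − a²)/(2bc) = (56.25 + 299.29 − 222.01)/(2·7.5·17.3) = 133.53/259.5 ≈ 0.514566  ⇒  A ≈ 59.0315°
cos(B) = (a² + c² − b²)/(2ac) = (222.01 + 299.29 − 56.25)/(2·14.9·17.3) = 465.05/515.54 ≈ 0.902064  ⇒  B ≈ 25.5693°
cos(C) = (a² + b² − c²)/(2ab) = (222.01 + 56.25 − 299.29)/(2·14.9·7.5) = -21.03/223.5 ≈ -0.094094  ⇒  C ≈ 95.3992°
Check: A + B + C ≈ 180°

A = 59.03°, B = 25.57°, C = 95.4°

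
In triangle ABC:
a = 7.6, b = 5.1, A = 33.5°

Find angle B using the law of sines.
a/sin(A) = b/sin(B)  ⇒  sin(B) = b·sin(A)/a = 5.1·sin(33.5°)/7.6
sin(33.5°) ≈ 0.551937
sin(B) ≈ 5.1·0.551937/7.6 ≈ 2.81488/7.6 ≈ 0.370379
B = arcsin(0.370379) ≈ 21.739°
(Since b ≤ a we need B ≤ A, so the obtuse alternative 180° − 21.739° ≈ 158.261° is rejected.)

B = 21.74°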